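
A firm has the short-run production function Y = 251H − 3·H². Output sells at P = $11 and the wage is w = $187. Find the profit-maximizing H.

H* = 39

The marginal product of H is MP_H = 251 − 6H.
A price-taking firm hires until the value of the marginal product equals the wage: P·MP_H = w, so 11·(251 − 6H) = 187.
Then 251 − 6H = 17, giving H = 39.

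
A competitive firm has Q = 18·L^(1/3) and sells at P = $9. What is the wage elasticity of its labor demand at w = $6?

ε = -1.5

MP_L = (1/3)·18·L^(-2/3), so P·MP_L = w gives 54·L^(-2/3) = w.
Solving, L(w) = (54/w)^(3/2). This is a constant-elasticity form: L ∝ w^(−3/2), so ε = −3/2.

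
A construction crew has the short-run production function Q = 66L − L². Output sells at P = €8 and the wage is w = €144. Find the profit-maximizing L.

The marginal product of L is MP_L = 66 − 2L.
A price-taking firm hires until the value of the marginal product equals the wage: P·MP_L = w, so 8·(66 − 2L) = 144.
Then 66 − 2L = 18, giving L = 24.

L* = 24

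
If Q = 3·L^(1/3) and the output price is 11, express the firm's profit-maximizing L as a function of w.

MP_L = (1/3)·3·L^(-2/3) = L^(-2/3).
Setting P·MP_L = w: 11·L^(-2/3) = w.
Solving for L: L^(-2/3) = w/11, so L = (11/w)^(3/2).

L(w) = (11/w)^(3/2)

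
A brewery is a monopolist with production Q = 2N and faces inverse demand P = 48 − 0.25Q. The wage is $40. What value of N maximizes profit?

N* = 28

Marginal revenue from the inverse demand is MR = 48 − 0.5Q.
The marginal product is MP_N = 2.
A monopolist hires until marginal revenue product equals the wage: MR·MP_N = w.
(48 − N)·2 = 40, so N = 28.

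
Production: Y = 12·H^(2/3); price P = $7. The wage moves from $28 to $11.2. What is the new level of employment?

H* = 125

From P·MP_H = w with MP_H = 8·H^(-1/3), the labor demand is H(w) = (56/w)^(3).
At w = 28: H = 8. At w = 11.2: H = 125.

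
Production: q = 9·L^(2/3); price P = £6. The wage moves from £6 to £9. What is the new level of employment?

From P·MP_L = w with MP_L = 6·L^(-1/3), the labor demand is L(w) = (36/w)^(3).
At w = 6: L = 216. At w = 9: L = 64.

L* = 64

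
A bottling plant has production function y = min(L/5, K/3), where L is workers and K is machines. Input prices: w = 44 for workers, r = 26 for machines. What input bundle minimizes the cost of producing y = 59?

L* = 295, K* = 177

With a fixed-proportions technology, the cost-minimizing bundle uses no slack in either input: L/5 = K/3 = y.
So L = 5·59 = 295 and K = 3·59 = 177.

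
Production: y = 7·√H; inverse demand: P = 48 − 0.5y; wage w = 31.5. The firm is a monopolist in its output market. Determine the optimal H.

H* = 9

Marginal revenue from the inverse demand is MR = 48 − y.
The marginal product is MP_H = 3.5·H^(-1/2).
A monopolist hires until marginal revenue product equals the wage: MR·MP_H = w.
At H, y = 7·√H. Substituting and solving: (48 − 7·√H)·3.5·H^(-1/2) = 31.5 gives H = 9.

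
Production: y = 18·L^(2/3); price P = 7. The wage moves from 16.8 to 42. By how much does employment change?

ΔL = -117

From P·MP_L = w with MP_L = 12·L^(-1/3), the labor demand is L(w) = (84/w)^(3).
At w = 16.8: L = 125. At w = 42: L = 8.
ΔL = 8 − 125 = -117.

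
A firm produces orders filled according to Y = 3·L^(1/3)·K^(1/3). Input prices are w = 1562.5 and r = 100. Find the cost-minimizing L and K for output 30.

L* = 8, K* = 125

Cost minimization requires the marginal rate of technical substitution to equal the input-price ratio: MP_L/MP_K = w/r.
Here MP_L/MP_K = (1/3)·(K/L)/(1/3) = (K/L). Setting this equal to 1562.5/100 = 15.625 gives K = 15.625L.
Substituting into Y = 30: 3·L^(1/3)·(15.625L)^(1/3) = 30.
Solving, L = 8 and K = 125.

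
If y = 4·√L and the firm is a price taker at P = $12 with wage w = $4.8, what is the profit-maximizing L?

MP_L = (1/2)·4·L^(-1/2) = 2·L^(-1/2).
Profit maximization for a price taker requires P·MP_L = w: 12·2·L^(-1/2) = 4.8.
So L^(-1/2) = 0.2, which gives L = 25.

L* = 25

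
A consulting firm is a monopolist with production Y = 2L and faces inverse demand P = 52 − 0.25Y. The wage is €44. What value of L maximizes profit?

Marginal revenue from the inverse demand is MR = 52 − 0.5Y.
The marginal product is MP_L = 2.
A monopolist hires until marginal revenue product equals the wage: MR·MP_L = w.
(52 − L)·2 = 44, so L = 30.

L* = 30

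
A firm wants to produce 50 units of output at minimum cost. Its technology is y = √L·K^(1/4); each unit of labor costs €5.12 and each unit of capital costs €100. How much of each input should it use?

L* = 625, K* = 16

Cost minimization requires the marginal rate of technical substitution to equal the input-price ratio: MP_L/MP_K = w/r.
Here MP_L/MP_K = (1/2)·(K/L)/(1/4) = 2·(K/L). Setting this equal to 5.12/100 = 0.0512 gives K = 0.0256L.
Substituting into y = 50: L^(1/2)·(0.0256L)^(1/4) = 50.
Solving, L = 625 and K = 16.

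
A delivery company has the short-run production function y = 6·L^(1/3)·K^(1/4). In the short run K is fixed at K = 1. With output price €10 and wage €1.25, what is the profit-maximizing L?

With K = 1, MP_L = (1/3)·6·L^(-2/3)·1^(1/4) = 2·L^(-2/3).
Profit maximization for a price taker requires P·MP_L = w: 10·2·L^(-2/3) = 1.25.
So L^(-2/3) = 0.0625, which gives L = 64.

L* = 64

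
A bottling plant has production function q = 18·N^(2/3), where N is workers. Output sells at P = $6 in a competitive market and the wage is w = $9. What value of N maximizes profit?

MP_N = (2/3)·18·N^(-1/3) = 12·N^(-1/3).
Profit maximization for a price taker requires P·MP_N = w: 6·12·N^(-1/3) = 9.
So N^(-1/3) = 0.125, which gives N = 512.

N* = 512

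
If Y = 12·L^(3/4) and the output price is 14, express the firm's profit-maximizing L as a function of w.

MP_L = (3/4)·12·L^(-1/4) = 9·L^(-1/4).
Setting P·MP_L = w: 126·L^(-1/4) = w.
Solving for L: L^(-1/4) = w/126, so L = (126/w)^(4).

L(w) = (126/w)^(4)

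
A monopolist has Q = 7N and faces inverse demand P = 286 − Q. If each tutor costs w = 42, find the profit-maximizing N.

Marginal revenue from the inverse demand is MR = 286 − 2Q.
The marginal product is MP_N = 7.
A monopolist hires until marginal revenue product equals the wage: MR·MP_N = w.
(286 − 14N)·7 = 42, so N = 20.

N* = 20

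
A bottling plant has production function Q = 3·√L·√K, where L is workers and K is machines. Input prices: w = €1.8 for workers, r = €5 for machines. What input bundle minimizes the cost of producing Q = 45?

Cost minimization requires the marginal rate of technical substitution to equal the input-price ratio: MP_L/MP_K = w/r.
Here MP_L/MP_K = (1/2)·(K/L)/(1/2) = (K/L). Setting this equal to 1.8/5 = 0.36 gives K = 0.36L.
Substituting into Q = 45: 3·L^(1/2)·(0.36L)^(1/2) = 45.
Solving, L = 25 and K = 9.

L* = 25, K* = 9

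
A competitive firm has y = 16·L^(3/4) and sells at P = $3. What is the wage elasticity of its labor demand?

ε = -4

MP_L = (3/4)·16·L^(-1/4), so P·MP_L = w gives 36·L^(-1/4) = w.
Solving, L(w) = (36/w)^(4). This is a constant-elasticity form: L ∝ w^(−4), so ε = −4.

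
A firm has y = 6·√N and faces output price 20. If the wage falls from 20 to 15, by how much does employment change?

ΔN = 7

From P·MP_N = w with MP_N = 3·N^(-1/2), the labor demand is N(w) = (60/w)^(2).
At w = 20: N = 9. At w = 15: N = 16.
ΔN = 16 − 9 = 7.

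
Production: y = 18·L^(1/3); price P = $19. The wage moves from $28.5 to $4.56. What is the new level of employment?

From P·MP_L = w with MP_L = 6·L^(-2/3), the labor demand is L(w) = (114/w)^(3/2).
At w = 28.5: L = 8. At w = 4.56: L = 125.

L* = 125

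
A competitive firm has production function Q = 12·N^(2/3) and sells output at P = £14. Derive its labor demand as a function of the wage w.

N(w) = 1404928/w³

MP_N = (2/3)·12·N^(-1/3) = 8·N^(-1/3).
Setting P·MP_N = w: 112·N^(-1/3) = w.
Solving for N: N^(-1/3) = w/112, so N = (112/w)^(3).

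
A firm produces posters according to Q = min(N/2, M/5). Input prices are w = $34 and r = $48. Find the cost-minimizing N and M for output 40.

With a fixed-proportions technology, the cost-minimizing bundle uses no slack in either input: N/2 = M/5 = Q.
So N = 2·40 = 80 and M = 5·40 = 200.

N* = 80, M* = 200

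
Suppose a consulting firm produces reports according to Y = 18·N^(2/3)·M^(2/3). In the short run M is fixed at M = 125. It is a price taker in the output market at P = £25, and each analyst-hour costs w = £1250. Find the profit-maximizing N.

N* = 216

With M = 125, MP_N = (2/3)·18·N^(-1/3)·125^(2/3) = 300·N^(-1/3).
Profit maximization for a price taker requires P·MP_N = w: 25·300·N^(-1/3) = 1250.
So N^(-1/3) = 1/6, which gives N = 216.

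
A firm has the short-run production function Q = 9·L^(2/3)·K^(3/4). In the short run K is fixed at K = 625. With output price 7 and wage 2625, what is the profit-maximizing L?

With K = 625, MP_L = (2/3)·9·L^(-1/3)·625^(3/4) = 750·L^(-1/3).
Profit maximization for a price taker requires P·MP_L = w: 7·750·L^(-1/3) = 2625.
So L^(-1/3) = 0.5, which gives L = 8.

L* = 8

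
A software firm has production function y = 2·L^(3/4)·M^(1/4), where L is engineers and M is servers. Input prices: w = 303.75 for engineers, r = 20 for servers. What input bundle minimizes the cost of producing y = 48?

Cost minimization requires the marginal rate of technical substitution to equal the input-price ratio: MP_L/MP_M = w/r.
Here MP_L/MP_M = (3/4)·(M/L)/(1/4) = 3·(M/L). Setting this equal to 303.75/20 = 15.1875 gives M = 5.0625L.
Substituting into y = 48: 2·L^(3/4)·(5.0625L)^(1/4) = 48.
Solving, L = 16 and M = 81.

L* = 16, M* = 81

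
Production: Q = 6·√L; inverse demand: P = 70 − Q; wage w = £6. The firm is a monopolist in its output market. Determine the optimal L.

L* = 25

Marginal revenue from the inverse demand is MR = 70 − 2Q.
The marginal product is MP_L = 3·L^(-1/2).
A monopolist hires until marginal revenue product equals the wage: MR·MP_L = w.
At L, Q = 6·√L. Substituting and solving: (70 − 12·√L)·3·L^(-1/2) = 6 gives L = 25.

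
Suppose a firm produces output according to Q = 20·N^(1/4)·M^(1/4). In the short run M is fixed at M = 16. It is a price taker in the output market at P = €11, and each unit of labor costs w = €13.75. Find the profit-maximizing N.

With M = 16, MP_N = (1/4)·20·N^(-3/4)·16^(1/4) = 10·N^(-3/4).
Profit maximization for a price taker requires P·MP_N = w: 11·10·N^(-3/4) = 13.75.
So N^(-3/4) = 0.125, which gives N = 16.

N* = 16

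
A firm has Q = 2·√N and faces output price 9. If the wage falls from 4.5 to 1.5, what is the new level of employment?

N* = 36

From P·MP_N = w with MP_N = N^(-1/2), the labor demand is N(w) = (9/w)^(2).
At w = 4.5: N = 4. At w = 1.5: N = 36.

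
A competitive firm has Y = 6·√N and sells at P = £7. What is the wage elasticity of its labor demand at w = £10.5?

MP_N = (1/2)·6·N^(-1/2), so P·MP_N = w gives 21·N^(-1/2) = w.
Solving, N(w) = (21/w)^(2). This is a constant-elasticity form: N ∝ w^(−2), so ε = −2.

ε = -2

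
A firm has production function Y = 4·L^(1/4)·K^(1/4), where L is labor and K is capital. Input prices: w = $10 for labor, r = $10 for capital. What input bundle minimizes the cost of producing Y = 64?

L* = 256, K* = 256

Cost minimization requires the marginal rate of technical substitution to equal the input-price ratio: MP_L/MP_K = w/r.
Here MP_L/MP_K = (1/4)·(K/L)/(1/4) = (K/L). Setting this equal to 10/10 = 1 gives K = L.
Substituting into Y = 64: 4·L^(1/4)·(L)^(1/4) = 64.
Solving, L = 256 and K = 256.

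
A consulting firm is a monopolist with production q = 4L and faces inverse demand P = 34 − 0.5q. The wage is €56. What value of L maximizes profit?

L* = 5

Marginal revenue from the inverse demand is MR = 34 − q.
The marginal product is MP_L = 4.
A monopolist hires until marginal revenue product equals the wage: MR·MP_L = w.
(34 − 4L)·4 = 56, so L = 5.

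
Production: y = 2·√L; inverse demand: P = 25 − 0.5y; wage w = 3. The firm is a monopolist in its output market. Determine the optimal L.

Marginal revenue from the inverse demand is MR = 25 − y.
The marginal product is MP_L = L^(-1/2).
A monopolist hires until marginal revenue product equals the wage: MR·MP_L = w.
At L, y = 2·√L. Substituting and solving: (25 − 2·√L)·L^(-1/2) = 3 gives L = 25.

L* = 25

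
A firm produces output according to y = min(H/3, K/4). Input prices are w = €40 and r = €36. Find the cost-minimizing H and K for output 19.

With a fixed-proportions technology, the cost-minimizing bundle uses no slack in either input: H/3 = K/4 = y.
So H = 3·19 = 57 and K = 4·19 = 76.

H* = 57, K* = 76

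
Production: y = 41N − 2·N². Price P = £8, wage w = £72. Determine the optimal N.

The marginal product of N is MP_N = 41 − 4N.
A price-taking firm hires until the value of the marginal product equals the wage: P·MP_N = w, so 8·(41 − 4N) = 72.
Then 41 − 4N = 9, giving N = 8.

N* = 8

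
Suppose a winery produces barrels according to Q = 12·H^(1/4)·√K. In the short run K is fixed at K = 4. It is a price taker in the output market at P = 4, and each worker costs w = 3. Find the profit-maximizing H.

With K = 4, MP_H = (1/4)·12·H^(-3/4)·4^(1/2) = 6·H^(-3/4).
Profit maximization for a price taker requires P·MP_H = w: 4·6·H^(-3/4) = 3.
So H^(-3/4) = 0.125, which gives H = 16.

H* = 16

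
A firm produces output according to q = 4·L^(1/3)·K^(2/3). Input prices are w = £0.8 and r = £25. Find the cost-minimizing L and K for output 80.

L* = 125, K* = 8

Cost minimization requires the marginal rate of technical substitution to equal the input-price ratio: MP_L/MP_K = w/r.
Here MP_L/MP_K = (1/3)·(K/L)/(2/3) = 0.5·(K/L). Setting this equal to 0.8/25 = 0.032 gives K = 0.064L.
Substituting into q = 80: 4·L^(1/3)·(0.064L)^(2/3) = 80.
Solving, L = 125 and K = 8.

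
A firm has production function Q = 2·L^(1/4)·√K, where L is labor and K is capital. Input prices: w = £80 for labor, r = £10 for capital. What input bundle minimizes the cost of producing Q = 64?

Cost minimization requires the marginal rate of technical substitution to equal the input-price ratio: MP_L/MP_K = w/r.
Here MP_L/MP_K = (1/4)·(K/L)/(1/2) = 0.5·(K/L). Setting this equal to 80/10 = 8 gives K = 16L.
Substituting into Q = 64: 2·L^(1/4)·(16L)^(1/2) = 64.
Solving, L = 16 and K = 256.

L* = 16, K* = 256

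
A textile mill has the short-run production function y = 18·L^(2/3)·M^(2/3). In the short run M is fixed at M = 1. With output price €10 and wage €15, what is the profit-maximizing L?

L* = 512

With M = 1, MP_L = (2/3)·18·L^(-1/3)·1^(2/3) = 12·L^(-1/3).
Profit maximization for a price taker requires P·MP_L = w: 10·12·L^(-1/3) = 15.
So L^(-1/3) = 0.125, which gives L = 512.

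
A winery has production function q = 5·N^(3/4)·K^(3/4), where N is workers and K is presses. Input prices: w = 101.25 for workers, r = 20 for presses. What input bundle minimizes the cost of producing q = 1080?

Cost minimization requires the marginal rate of technical substitution to equal the input-price ratio: MP_N/MP_K = w/r.
Here MP_N/MP_K = (3/4)·(K/N)/(3/4) = (K/N). Setting this equal to 101.25/20 = 5.0625 gives K = 5.0625N.
Substituting into q = 1080: 5·N^(3/4)·(5.0625N)^(3/4) = 1080.
Solving, N = 16 and K = 81.

N* = 16, K* = 81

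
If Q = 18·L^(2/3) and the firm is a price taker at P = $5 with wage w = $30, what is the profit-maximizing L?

L* = 8

MP_L = (2/3)·18·L^(-1/3) = 12·L^(-1/3).
Profit maximization for a price taker requires P·MP_L = w: 5·12·L^(-1/3) = 30.
So L^(-1/3) = 0.5, which gives L = 8.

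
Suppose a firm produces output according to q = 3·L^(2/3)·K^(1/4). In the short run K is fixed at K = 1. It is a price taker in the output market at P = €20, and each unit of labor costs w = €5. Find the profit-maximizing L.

With K = 1, MP_L = (2/3)·3·L^(-1/3)·1^(1/4) = 2·L^(-1/3).
Profit maximization for a price taker requires P·MP_L = w: 20·2·L^(-1/3) = 5.
So L^(-1/3) = 0.125, which gives L = 512.

L* = 512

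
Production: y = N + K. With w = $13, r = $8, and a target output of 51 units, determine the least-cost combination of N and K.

The inputs are perfect substitutes, so the firm uses whichever has the lower cost per unit of output.
Cost per unit of output via N is 13; via K it is 8. K is cheaper.
Producing y = 51 with K alone: N = 0, K = 51.

N* = 0, K* = 51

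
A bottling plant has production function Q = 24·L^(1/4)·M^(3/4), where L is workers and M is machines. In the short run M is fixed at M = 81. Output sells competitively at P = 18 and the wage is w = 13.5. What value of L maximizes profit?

L* = 1296

With M = 81, MP_L = (1/4)·24·L^(-3/4)·81^(3/4) = 162·L^(-3/4).
Profit maximization for a price taker requires P·MP_L = w: 18·162·L^(-3/4) = 13.5.
So L^(-3/4) = 1/216, which gives L = 1296.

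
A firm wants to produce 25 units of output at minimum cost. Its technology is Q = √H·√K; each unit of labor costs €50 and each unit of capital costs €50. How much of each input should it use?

Cost minimization requires the marginal rate of technical substitution to equal the input-price ratio: MP_H/MP_K = w/r.
Here MP_H/MP_K = (1/2)·(K/H)/(1/2) = (K/H). Setting this equal to 50/50 = 1 gives K = H.
Substituting into Q = 25: H^(1/2)·(H)^(1/2) = 25.
Solving, H = 25 and K = 25.

H* = 25, K* = 25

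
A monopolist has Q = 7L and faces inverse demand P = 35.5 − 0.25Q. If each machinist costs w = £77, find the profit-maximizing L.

L* = 7

Marginal revenue from the inverse demand is MR = 35.5 − 0.5Q.
The marginal product is MP_L = 7.
A monopolist hires until marginal revenue product equals the wage: MR·MP_L = w.
(35.5 − 3.5L)·7 = 77, so L = 7.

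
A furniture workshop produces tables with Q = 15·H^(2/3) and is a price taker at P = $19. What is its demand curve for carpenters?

MP_H = (2/3)·15·H^(-1/3) = 10·H^(-1/3).
Setting P·MP_H = w: 190·H^(-1/3) = w.
Solving for H: H^(-1/3) = w/190, so H = (190/w)^(3).

H(w) = 6859000/w³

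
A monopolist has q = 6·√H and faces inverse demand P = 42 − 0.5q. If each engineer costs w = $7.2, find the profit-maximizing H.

H* = 25

Marginal revenue from the inverse demand is MR = 42 − q.
The marginal product is MP_H = 3·H^(-1/2).
A monopolist hires until marginal revenue product equals the wage: MR·MP_H = w.
At H, q = 6·√H. Substituting and solving: (42 − 6·√H)·3·H^(-1/2) = 7.2 gives H = 25.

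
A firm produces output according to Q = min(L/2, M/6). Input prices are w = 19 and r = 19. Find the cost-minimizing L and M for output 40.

With a fixed-proportions technology, the cost-minimizing bundle uses no slack in either input: L/2 = M/6 = Q.
So L = 2·40 = 80 and M = 6·40 = 240.

L* = 80, M* = 240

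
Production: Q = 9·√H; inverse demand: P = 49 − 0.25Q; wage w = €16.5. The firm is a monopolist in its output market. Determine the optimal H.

Marginal revenue from the inverse demand is MR = 49 − 0.5Q.
The marginal product is MP_H = 4.5·H^(-1/2).
A monopolist hires until marginal revenue product equals the wage: MR·MP_H = w.
At H, Q = 9·√H. Substituting and solving: (49 − 4.5·√H)·4.5·H^(-1/2) = 16.5 gives H = 36.

H* = 36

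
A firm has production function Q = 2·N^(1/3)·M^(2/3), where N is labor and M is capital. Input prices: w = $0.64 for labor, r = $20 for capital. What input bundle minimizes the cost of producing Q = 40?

N* = 125, M* = 8

Cost minimization requires the marginal rate of technical substitution to equal the input-price ratio: MP_N/MP_M = w/r.
Here MP_N/MP_M = (1/3)·(M/N)/(2/3) = 0.5·(M/N). Setting this equal to 0.64/20 = 0.032 gives M = 0.064N.
Substituting into Q = 40: 2·N^(1/3)·(0.064N)^(2/3) = 40.
Solving, N = 125 and M = 8.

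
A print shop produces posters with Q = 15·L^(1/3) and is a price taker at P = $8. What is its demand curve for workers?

L(w) = (40/w)^(3/2)

MP_L = (1/3)·15·L^(-2/3) = 5·L^(-2/3).
Setting P·MP_L = w: 40·L^(-2/3) = w.
Solving for L: L^(-2/3) = w/40, so L = (40/w)^(3/2).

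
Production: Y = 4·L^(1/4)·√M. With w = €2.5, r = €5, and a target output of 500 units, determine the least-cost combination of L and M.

Cost minimization requires the marginal rate of technical substitution to equal the input-price ratio: MP_L/MP_M = w/r.
Here MP_L/MP_M = (1/4)·(M/L)/(1/2) = 0.5·(M/L). Setting this equal to 2.5/5 = 0.5 gives M = L.
Substituting into Y = 500: 4·L^(1/4)·(L)^(1/2) = 500.
Solving, L = 625 and M = 625.

L* = 625, M* = 625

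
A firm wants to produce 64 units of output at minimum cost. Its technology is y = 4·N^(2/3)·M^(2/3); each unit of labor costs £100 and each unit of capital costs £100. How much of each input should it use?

N* = 8, M* = 8

Cost minimization requires the marginal rate of technical substitution to equal the input-price ratio: MP_N/MP_M = w/r.
Here MP_N/MP_M = (2/3)·(M/N)/(2/3) = (M/N). Setting this equal to 100/100 = 1 gives M = N.
Substituting into y = 64: 4·N^(2/3)·(N)^(2/3) = 64.
Solving, N = 8 and M = 8.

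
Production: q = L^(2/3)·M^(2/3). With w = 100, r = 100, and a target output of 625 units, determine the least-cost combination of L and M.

L* = 125, M* = 125

Cost minimization requires the marginal rate of technical substitution to equal the input-price ratio: MP_L/MP_M = w/r.
Here MP_L/MP_M = (2/3)·(M/L)/(2/3) = (M/L). Setting this equal to 100/100 = 1 gives M = L.
Substituting into q = 625: L^(2/3)·(L)^(2/3) = 625.
Solving, L = 125 and M = 125.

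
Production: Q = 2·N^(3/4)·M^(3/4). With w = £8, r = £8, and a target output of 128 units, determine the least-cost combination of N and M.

Cost minimization requires the marginal rate of technical substitution to equal the input-price ratio: MP_N/MP_M = w/r.
Here MP_N/MP_M = (3/4)·(M/N)/(3/4) = (M/N). Setting this equal to 8/8 = 1 gives M = N.
Substituting into Q = 128: 2·N^(3/4)·(N)^(3/4) = 128.
Solving, N = 16 and M = 16.

N* = 16, M* = 16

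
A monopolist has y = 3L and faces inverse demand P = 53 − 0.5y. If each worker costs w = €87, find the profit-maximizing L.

Marginal revenue from the inverse demand is MR = 53 − y.
The marginal product is MP_L = 3.
A monopolist hires until marginal revenue product equals the wage: MR·MP_L = w.
(53 − 3L)·3 = 87, so L = 8.

L* = 8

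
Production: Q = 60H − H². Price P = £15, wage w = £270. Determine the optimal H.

H* = 21

The marginal product of H is MP_H = 60 − 2H.
A price-taking firm hires until the value of the marginal product equals the wage: P·MP_H = w, so 15·(60 − 2H) = 270.
Then 60 − 2H = 18, giving H = 21.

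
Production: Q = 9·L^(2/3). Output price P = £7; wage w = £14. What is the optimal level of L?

L* = 27

MP_L = (2/3)·9·L^(-1/3) = 6·L^(-1/3).
Profit maximization for a price taker requires P·MP_L = w: 7·6·L^(-1/3) = 14.
So L^(-1/3) = 1/3, which gives L = 27.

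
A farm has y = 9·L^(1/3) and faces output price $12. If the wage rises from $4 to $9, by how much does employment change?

ΔL = -19

From P·MP_L = w with MP_L = 3·L^(-2/3), the labor demand is L(w) = (36/w)^(3/2).
At w = 4: L = 27. At w = 9: L = 8.
ΔL = 8 − 27 = -19.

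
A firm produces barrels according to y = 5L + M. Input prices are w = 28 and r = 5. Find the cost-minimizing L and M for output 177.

L* = 0, M* = 177

The inputs are perfect substitutes, so the firm uses whichever has the lower cost per unit of output.
Cost per unit of output via L is 5.6; via M it is 5. M is cheaper.
Producing y = 177 with M alone: L = 0, M = 177.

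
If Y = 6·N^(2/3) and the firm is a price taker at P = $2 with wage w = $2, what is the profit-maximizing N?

N* = 64

MP_N = (2/3)·6·N^(-1/3) = 4·N^(-1/3).
Profit maximization for a price taker requires P·MP_N = w: 2·4·N^(-1/3) = 2.
So N^(-1/3) = 0.25, which gives N = 64.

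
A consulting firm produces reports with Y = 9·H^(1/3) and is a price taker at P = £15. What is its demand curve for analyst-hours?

H(w) = (45/w)^(3/2)

MP_H = (1/3)·9·H^(-2/3) = 3·H^(-2/3).
Setting P·MP_H = w: 45·H^(-2/3) = w.
Solving for H: H^(-2/3) = w/45, so H = (45/w)^(3/2).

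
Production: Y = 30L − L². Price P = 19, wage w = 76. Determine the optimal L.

L* = 13

The marginal product of L is MP_L = 30 − 2L.
A price-taking firm hires until the value of the marginal product equals the wage: P·MP_L = w, so 19·(30 − 2L) = 76.
Then 30 − 2L = 4, giving L = 13.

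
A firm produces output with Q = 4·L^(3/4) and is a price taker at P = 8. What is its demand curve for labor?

MP_L = (3/4)·4·L^(-1/4) = 3·L^(-1/4).
Setting P·MP_L = w: 24·L^(-1/4) = w.
Solving for L: L^(-1/4) = w/24, so L = (24/w)^(4).

L(w) = 331776/w^(4)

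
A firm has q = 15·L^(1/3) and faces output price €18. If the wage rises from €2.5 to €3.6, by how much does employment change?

ΔL = -91

From P·MP_L = w with MP_L = 5·L^(-2/3), the labor demand is L(w) = (90/w)^(3/2).
At w = 2.5: L = 216. At w = 3.6: L = 125.
ΔL = 125 − 216 = -91.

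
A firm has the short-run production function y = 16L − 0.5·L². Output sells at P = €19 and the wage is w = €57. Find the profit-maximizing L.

L* = 13

The marginal product of L is MP_L = 16 − L.
A price-taking firm hires until the value of the marginal product equals the wage: P·MP_L = w, so 19·(16 − L) = 57.
Then 16 − L = 3, giving L = 13.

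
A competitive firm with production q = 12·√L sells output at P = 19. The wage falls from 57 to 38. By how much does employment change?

ΔL = 5

From P·MP_L = w with MP_L = 6·L^(-1/2), the labor demand is L(w) = (114/w)^(2).
At w = 57: L = 4. At w = 38: L = 9.
ΔL = 9 − 4 = 5.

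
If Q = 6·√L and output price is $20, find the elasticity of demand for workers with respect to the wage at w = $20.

ε = -2

MP_L = (1/2)·6·L^(-1/2), so P·MP_L = w gives 60·L^(-1/2) = w.
Solving, L(w) = (60/w)^(2). This is a constant-elasticity form: L ∝ w^(−2), so ε = −2.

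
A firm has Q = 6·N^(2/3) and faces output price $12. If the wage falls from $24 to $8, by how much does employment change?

From P·MP_N = w with MP_N = 4·N^(-1/3), the labor demand is N(w) = (48/w)^(3).
At w = 24: N = 8. At w = 8: N = 216.
ΔN = 216 − 8 = 208.

ΔN = 208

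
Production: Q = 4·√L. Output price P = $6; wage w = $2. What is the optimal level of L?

MP_L = (1/2)·4·L^(-1/2) = 2·L^(-1/2).
Profit maximization for a price taker requires P·MP_L = w: 6·2·L^(-1/2) = 2.
So L^(-1/2) = 1/6, which gives L = 36.

L* = 36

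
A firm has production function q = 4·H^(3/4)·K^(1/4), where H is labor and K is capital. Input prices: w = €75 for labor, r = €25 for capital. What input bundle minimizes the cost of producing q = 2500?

Cost minimization requires the marginal rate of technical substitution to equal the input-price ratio: MP_H/MP_K = w/r.
Here MP_H/MP_K = (3/4)·(K/H)/(1/4) = 3·(K/H). Setting this equal to 75/25 = 3 gives K = H.
Substituting into q = 2500: 4·H^(3/4)·(H)^(1/4) = 2500.
Solving, H = 625 and K = 625.

H* = 625, K* = 625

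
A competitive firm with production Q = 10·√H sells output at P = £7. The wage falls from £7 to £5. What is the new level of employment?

From P·MP_H = w with MP_H = 5·H^(-1/2), the labor demand is H(w) = (35/w)^(2).
At w = 7: H = 25. At w = 5: H = 49.

H* = 49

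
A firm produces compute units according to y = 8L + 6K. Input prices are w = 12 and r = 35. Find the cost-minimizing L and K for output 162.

The inputs are perfect substitutes, so the firm uses whichever has the lower cost per unit of output.
Cost per unit of output via L is w/8 = 1.5; via K it is r/6 = 35/6. L is cheaper.
Producing y = 162 with L alone: L = 20.25, K = 0.

L* = 20.25, K* = 0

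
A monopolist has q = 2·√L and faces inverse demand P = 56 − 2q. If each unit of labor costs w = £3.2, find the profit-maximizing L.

Marginal revenue from the inverse demand is MR = 56 − 4q.
The marginal product is MP_L = L^(-1/2).
A monopolist hires until marginal revenue product equals the wage: MR·MP_L = w.
At L, q = 2·√L. Substituting and solving: (56 − 8·√L)·L^(-1/2) = 3.2 gives L = 25.

L* = 25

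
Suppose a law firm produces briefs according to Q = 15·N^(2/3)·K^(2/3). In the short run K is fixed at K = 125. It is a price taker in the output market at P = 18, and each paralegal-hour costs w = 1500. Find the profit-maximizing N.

With K = 125, MP_N = (2/3)·15·N^(-1/3)·125^(2/3) = 250·N^(-1/3).
Profit maximization for a price taker requires P·MP_N = w: 18·250·N^(-1/3) = 1500.
So N^(-1/3) = 1/3, which gives N = 27.

N* = 27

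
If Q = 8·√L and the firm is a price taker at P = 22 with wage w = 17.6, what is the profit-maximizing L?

L* = 25

MP_L = (1/2)·8·L^(-1/2) = 4·L^(-1/2).
Profit maximization for a price taker requires P·MP_L = w: 22·4·L^(-1/2) = 17.6.
So L^(-1/2) = 0.2, which gives L = 25.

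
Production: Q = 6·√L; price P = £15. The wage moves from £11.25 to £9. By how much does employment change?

From P·MP_L = w with MP_L = 3·L^(-1/2), the labor demand is L(w) = (45/w)^(2).
At w = 11.25: L = 16. At w = 9: L = 25.
ΔL = 25 − 16 = 9.

ΔL = 9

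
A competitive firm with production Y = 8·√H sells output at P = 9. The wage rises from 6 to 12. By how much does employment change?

From P·MP_H = w with MP_H = 4·H^(-1/2), the labor demand is H(w) = (36/w)^(2).
At w = 6: H = 36. At w = 12: H = 9.
ΔH = 9 − 36 = -27.

ΔH = -27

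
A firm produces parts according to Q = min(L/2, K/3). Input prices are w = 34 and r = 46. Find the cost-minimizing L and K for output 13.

With a fixed-proportions technology, the cost-minimizing bundle uses no slack in either input: L/2 = K/3 = Q.
So L = 2·13 = 26 and K = 3·13 = 39.

L* = 26, K* = 39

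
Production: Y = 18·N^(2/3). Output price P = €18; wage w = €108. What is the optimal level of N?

MP_N = (2/3)·18·N^(-1/3) = 12·N^(-1/3).
Profit maximization for a price taker requires P·MP_N = w: 18·12·N^(-1/3) = 108.
So N^(-1/3) = 0.5, which gives N = 8.

N* = 8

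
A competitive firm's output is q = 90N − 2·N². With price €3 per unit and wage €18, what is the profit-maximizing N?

The marginal product of N is MP_N = 90 − 4N.
A price-taking firm hires until the value of the marginal product equals the wage: P·MP_N = w, so 3·(90 − 4N) = 18.
Then 90 − 4N = 6, giving N = 21.

N* = 21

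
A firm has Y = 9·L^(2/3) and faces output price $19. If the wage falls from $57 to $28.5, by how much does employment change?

ΔL = 56

From P·MP_L = w with MP_L = 6·L^(-1/3), the labor demand is L(w) = (114/w)^(3).
At w = 57: L = 8. At w = 28.5: L = 64.
ΔL = 64 − 8 = 56.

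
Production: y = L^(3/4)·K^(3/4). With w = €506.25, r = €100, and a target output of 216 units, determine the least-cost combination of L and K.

Cost minimization requires the marginal rate of technical substitution to equal the input-price ratio: MP_L/MP_K = w/r.
Here MP_L/MP_K = (3/4)·(K/L)/(3/4) = (K/L). Setting this equal to 506.25/100 = 5.0625 gives K = 5.0625L.
Substituting into y = 216: L^(3/4)·(5.0625L)^(3/4) = 216.
Solving, L = 16 and K = 81.

L* = 16, K* = 81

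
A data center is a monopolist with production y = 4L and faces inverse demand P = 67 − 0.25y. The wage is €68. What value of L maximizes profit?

Marginal revenue from the inverse demand is MR = 67 − 0.5y.
The marginal product is MP_L = 4.
A monopolist hires until marginal revenue product equals the wage: MR·MP_L = w.
(67 − 2L)·4 = 68, so L = 25.

L* = 25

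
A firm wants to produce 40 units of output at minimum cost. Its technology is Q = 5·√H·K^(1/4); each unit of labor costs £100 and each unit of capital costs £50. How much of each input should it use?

Cost minimization requires the marginal rate of technical substitution to equal the input-price ratio: MP_H/MP_K = w/r.
Here MP_H/MP_K = (1/2)·(K/H)/(1/4) = 2·(K/H). Setting this equal to 100/50 = 2 gives K = H.
Substituting into Q = 40: 5·H^(1/2)·(H)^(1/4) = 40.
Solving, H = 16 and K = 16.

H* = 16, K* = 16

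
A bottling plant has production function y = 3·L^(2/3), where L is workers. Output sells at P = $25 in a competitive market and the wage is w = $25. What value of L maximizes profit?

L* = 8

MP_L = (2/3)·3·L^(-1/3) = 2·L^(-1/3).
Profit maximization for a price taker requires P·MP_L = w: 25·2·L^(-1/3) = 25.
So L^(-1/3) = 0.5, which gives L = 8.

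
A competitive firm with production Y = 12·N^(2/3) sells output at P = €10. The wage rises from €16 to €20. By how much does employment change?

ΔN = -61

From P·MP_N = w with MP_N = 8·N^(-1/3), the labor demand is N(w) = (80/w)^(3).
At w = 16: N = 125. At w = 20: N = 64.
ΔN = 64 − 125 = -61.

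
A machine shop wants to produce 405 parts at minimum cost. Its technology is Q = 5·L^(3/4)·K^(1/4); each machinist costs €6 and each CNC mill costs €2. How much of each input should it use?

L* = 81, K* = 81

Cost minimization requires the marginal rate of technical substitution to equal the input-price ratio: MP_L/MP_K = w/r.
Here MP_L/MP_K = (3/4)·(K/L)/(1/4) = 3·(K/L). Setting this equal to 6/2 = 3 gives K = L.
Substituting into Q = 405: 5·L^(3/4)·(L)^(1/4) = 405.
Solving, L = 81 and K = 81.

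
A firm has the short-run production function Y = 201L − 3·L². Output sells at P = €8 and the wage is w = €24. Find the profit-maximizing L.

The marginal product of L is MP_L = 201 − 6L.
A price-taking firm hires until the value of the marginal product equals the wage: P·MP_L = w, so 8·(201 − 6L) = 24.
Then 201 − 6L = 3, giving L = 33.

L* = 33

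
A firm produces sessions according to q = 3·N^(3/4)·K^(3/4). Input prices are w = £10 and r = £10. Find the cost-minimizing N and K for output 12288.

Cost minimization requires the marginal rate of technical substitution to equal the input-price ratio: MP_N/MP_K = w/r.
Here MP_N/MP_K = (3/4)·(K/N)/(3/4) = (K/N). Setting this equal to 10/10 = 1 gives K = N.
Substituting into q = 12288: 3·N^(3/4)·(N)^(3/4) = 12288.
Solving, N = 256 and K = 256.

N* = 256, K* = 256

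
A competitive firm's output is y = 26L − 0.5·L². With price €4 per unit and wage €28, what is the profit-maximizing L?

The marginal product of L is MP_L = 26 − L.
A price-taking firm hires until the value of the marginal product equals the wage: P·MP_L = w, so 4·(26 − L) = 28.
Then 26 − L = 7, giving L = 19.

L* = 19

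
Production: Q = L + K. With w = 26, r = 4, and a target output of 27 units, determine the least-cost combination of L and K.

The inputs are perfect substitutes, so the firm uses whichever has the lower cost per unit of output.
Cost per unit of output via L is 26; via K it is 4. K is cheaper.
Producing Q = 27 with K alone: L = 0, K = 27.

L* = 0, K* = 27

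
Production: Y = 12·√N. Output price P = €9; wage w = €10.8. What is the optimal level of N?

N* = 25

MP_N = (1/2)·12·N^(-1/2) = 6·N^(-1/2).
Profit maximization for a price taker requires P·MP_N = w: 9·6·N^(-1/2) = 10.8.
So N^(-1/2) = 0.2, which gives N = 25.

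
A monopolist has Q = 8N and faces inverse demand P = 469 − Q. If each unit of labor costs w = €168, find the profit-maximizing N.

N* = 28

Marginal revenue from the inverse demand is MR = 469 − 2Q.
The marginal product is MP_N = 8.
A monopolist hires until marginal revenue product equals the wage: MR·MP_N = w.
(469 − 16N)·8 = 168, so N = 28.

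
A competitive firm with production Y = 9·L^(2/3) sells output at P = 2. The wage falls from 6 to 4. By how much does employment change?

ΔL = 19

From P·MP_L = w with MP_L = 6·L^(-1/3), the labor demand is L(w) = (12/w)^(3).
At w = 6: L = 8. At w = 4: L = 27.
ΔL = 27 − 8 = 19.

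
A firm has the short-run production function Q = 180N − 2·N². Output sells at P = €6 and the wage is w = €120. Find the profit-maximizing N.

The marginal product of N is MP_N = 180 − 4N.
A price-taking firm hires until the value of the marginal product equals the wage: P·MP_N = w, so 6·(180 − 4N) = 120.
Then 180 − 4N = 20, giving N = 40.

N* = 40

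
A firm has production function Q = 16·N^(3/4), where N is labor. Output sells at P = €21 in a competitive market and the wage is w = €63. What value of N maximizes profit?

N* = 256

MP_N = (3/4)·16·N^(-1/4) = 12·N^(-1/4).
Profit maximization for a price taker requires P·MP_N = w: 21·12·N^(-1/4) = 63.
So N^(-1/4) = 0.25, which gives N = 256.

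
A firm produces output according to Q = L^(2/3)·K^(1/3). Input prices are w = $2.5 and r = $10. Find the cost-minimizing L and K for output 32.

Cost minimization requires the marginal rate of technical substitution to equal the input-price ratio: MP_L/MP_K = w/r.
Here MP_L/MP_K = (2/3)·(K/L)/(1/3) = 2·(K/L). Setting this equal to 2.5/10 = 0.25 gives K = 0.125L.
Substituting into Q = 32: L^(2/3)·(0.125L)^(1/3) = 32.
Solving, L = 64 and K = 8.

L* = 64, K* = 8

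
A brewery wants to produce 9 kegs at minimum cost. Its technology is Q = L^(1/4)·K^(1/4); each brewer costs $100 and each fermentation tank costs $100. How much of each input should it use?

L* = 81, K* = 81

Cost minimization requires the marginal rate of technical substitution to equal the input-price ratio: MP_L/MP_K = w/r.
Here MP_L/MP_K = (1/4)·(K/L)/(1/4) = (K/L). Setting this equal to 100/100 = 1 gives K = L.
Substituting into Q = 9: L^(1/4)·(L)^(1/4) = 9.
Solving, L = 81 and K = 81.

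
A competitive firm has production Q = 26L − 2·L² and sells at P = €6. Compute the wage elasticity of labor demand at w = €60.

ε = -0.625

From P·MP_L = w with MP_L = 26 − 4L, labor demand is L(w) = (26 − w/6)/4.
dL/dw = −1/(24) = -1/24.
At w = 60, L = 4, so ε = (dL/dw)·(w/L) = (-1/24)·(60/4) = -0.625.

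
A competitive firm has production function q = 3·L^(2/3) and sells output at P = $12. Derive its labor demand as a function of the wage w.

MP_L = (2/3)·3·L^(-1/3) = 2·L^(-1/3).
Setting P·MP_L = w: 24·L^(-1/3) = w.
Solving for L: L^(-1/3) = w/24, so L = (24/w)^(3).

L(w) = 13824/w³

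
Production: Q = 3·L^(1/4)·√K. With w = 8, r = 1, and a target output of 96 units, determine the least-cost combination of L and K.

L* = 16, K* = 256

Cost minimization requires the marginal rate of technical substitution to equal the input-price ratio: MP_L/MP_K = w/r.
Here MP_L/MP_K = (1/4)·(K/L)/(1/2) = 0.5·(K/L). Setting this equal to 8/1 = 8 gives K = 16L.
Substituting into Q = 96: 3·L^(1/4)·(16L)^(1/2) = 96.
Solving, L = 16 and K = 256.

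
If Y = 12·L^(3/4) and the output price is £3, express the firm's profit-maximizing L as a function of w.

L(w) = 531441/w^(4)

MP_L = (3/4)·12·L^(-1/4) = 9·L^(-1/4).
Setting P·MP_L = w: 27·L^(-1/4) = w.
Solving for L: L^(-1/4) = w/27, so L = (27/w)^(4).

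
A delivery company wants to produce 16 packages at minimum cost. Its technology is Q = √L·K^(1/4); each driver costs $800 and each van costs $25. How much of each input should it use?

Cost minimization requires the marginal rate of technical substitution to equal the input-price ratio: MP_L/MP_K = w/r.
Here MP_L/MP_K = (1/2)·(K/L)/(1/4) = 2·(K/L). Setting this equal to 800/25 = 32 gives K = 16L.
Substituting into Q = 16: L^(1/2)·(16L)^(1/4) = 16.
Solving, L = 16 and K = 256.

L* = 16, K* = 256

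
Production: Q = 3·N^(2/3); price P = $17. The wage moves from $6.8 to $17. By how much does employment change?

ΔN = -117

From P·MP_N = w with MP_N = 2·N^(-1/3), the labor demand is N(w) = (34/w)^(3).
At w = 6.8: N = 125. At w = 17: N = 8.
ΔN = 8 − 125 = -117.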